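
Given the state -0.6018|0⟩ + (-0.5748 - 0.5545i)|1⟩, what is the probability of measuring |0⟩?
0.3622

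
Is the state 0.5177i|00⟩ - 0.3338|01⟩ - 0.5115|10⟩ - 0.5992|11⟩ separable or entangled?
Entangled

Writing the state as a|00⟩ + b|01⟩ + c|10⟩ + d|11⟩, it is a product state iff ad − bc = 0.
Here (a, b, c, d) = (0.5177i, -0.3338, -0.5115, -0.5992): ad − bc = (0.5177i)(-0.5992) − (-0.3338)(-0.5115) = (-0.1707 - 0.3102i) ≠ 0, so the state is entangled.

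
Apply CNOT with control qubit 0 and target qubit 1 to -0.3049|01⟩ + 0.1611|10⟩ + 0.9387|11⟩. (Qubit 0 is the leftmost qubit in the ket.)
-0.3049|01⟩ + 0.9387|10⟩ + 0.1611|11⟩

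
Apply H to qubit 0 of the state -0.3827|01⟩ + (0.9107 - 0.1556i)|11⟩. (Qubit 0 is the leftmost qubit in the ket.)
(0.3734 - 0.11i)|01⟩ + (-0.9146 + 0.11i)|11⟩

H on qubit 0 mixes each pair of kets that differ only in qubit 0: amplitudes (a, b) of (|…0…⟩, |…1…⟩) become ((a + b)/√2, (a − b)/√2). Kets absent from the input have amplitude 0.
(|01⟩, |11⟩): (a, b) = (-0.3827, (0.9107 - 0.1556i)) → ((0.3734 - 0.11i), (-0.9146 + 0.11i))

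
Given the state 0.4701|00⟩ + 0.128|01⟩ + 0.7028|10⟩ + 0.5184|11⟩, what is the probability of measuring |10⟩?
0.4939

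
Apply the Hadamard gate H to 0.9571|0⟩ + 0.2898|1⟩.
0.8817|0⟩ + 0.4719|1⟩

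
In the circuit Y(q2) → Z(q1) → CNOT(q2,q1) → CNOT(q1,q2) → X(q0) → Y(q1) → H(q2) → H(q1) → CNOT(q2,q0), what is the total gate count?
9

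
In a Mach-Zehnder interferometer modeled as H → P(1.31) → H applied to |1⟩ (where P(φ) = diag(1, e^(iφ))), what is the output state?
(0.3711 - 0.4831i)|0⟩ + (0.6289 + 0.4831i)|1⟩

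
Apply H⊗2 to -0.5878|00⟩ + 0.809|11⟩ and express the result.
0.1106|00⟩ - 0.6984|01⟩ - 0.6984|10⟩ + 0.1106|11⟩

H⊗2 gives amp(|y⟩) = (1/2) Σ_x (−1)^(x·y) amp(|x⟩), where x·y is the number of positions in which both x and y have a 1.
|00⟩: (-0.5878 + 0.809)/2 = 0.1106
|01⟩: (-0.5878 - 0.809)/2 = -0.6984
|10⟩: (-0.5878 - 0.809)/2 = -0.6984
|11⟩: (-0.5878 + 0.809)/2 = 0.1106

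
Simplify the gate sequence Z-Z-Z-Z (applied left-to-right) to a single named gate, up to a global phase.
I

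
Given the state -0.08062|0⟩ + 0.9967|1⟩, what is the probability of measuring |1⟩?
0.9934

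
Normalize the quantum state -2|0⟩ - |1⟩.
-0.8944|0⟩ - 1/√5|1⟩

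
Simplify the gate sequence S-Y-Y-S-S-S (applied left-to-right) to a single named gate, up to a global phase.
I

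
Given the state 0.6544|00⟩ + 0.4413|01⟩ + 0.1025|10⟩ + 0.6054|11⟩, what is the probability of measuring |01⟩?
0.1947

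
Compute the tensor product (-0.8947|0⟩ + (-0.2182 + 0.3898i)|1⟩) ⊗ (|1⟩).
-0.8947|01⟩ + (-0.2182 + 0.3898i)|11⟩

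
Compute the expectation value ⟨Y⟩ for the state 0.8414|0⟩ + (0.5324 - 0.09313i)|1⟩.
-0.1567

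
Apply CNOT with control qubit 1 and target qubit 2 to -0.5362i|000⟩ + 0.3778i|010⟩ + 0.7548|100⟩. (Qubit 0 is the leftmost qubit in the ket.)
-0.5362i|000⟩ + 0.3778i|011⟩ + 0.7548|100⟩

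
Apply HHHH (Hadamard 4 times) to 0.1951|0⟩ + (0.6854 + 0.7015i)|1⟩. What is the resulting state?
0.1951|0⟩ + (0.6854 + 0.7015i)|1⟩

H² = I, so an even number of Hadamards cancels: H^4 = I and the state is unchanged.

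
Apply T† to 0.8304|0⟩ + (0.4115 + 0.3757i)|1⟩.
0.8304|0⟩ + (0.5566 - 0.02531i)|1⟩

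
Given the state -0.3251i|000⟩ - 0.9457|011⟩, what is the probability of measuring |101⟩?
0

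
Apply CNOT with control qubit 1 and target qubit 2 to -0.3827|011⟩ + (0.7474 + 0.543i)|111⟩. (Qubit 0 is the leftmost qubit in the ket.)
-0.3827|010⟩ + (0.7474 + 0.543i)|110⟩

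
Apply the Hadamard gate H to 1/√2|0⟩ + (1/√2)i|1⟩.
(1/2 + (1/2)i)|0⟩ + (1/2 - (1/2)i)|1⟩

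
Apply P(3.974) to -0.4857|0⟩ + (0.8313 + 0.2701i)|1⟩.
-0.4857|0⟩ + (-0.3598 - 0.7966i)|1⟩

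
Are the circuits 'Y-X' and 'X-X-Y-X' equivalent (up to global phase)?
Yes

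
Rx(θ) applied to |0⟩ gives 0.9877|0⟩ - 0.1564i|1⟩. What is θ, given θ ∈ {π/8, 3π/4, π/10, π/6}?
π/10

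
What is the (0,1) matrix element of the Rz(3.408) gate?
0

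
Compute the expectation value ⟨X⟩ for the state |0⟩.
0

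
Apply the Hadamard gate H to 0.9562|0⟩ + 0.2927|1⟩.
0.8831|0⟩ + 0.4692|1⟩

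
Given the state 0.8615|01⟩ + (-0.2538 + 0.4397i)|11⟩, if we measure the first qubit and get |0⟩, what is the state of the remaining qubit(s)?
|1⟩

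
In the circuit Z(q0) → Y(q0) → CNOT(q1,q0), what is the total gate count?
3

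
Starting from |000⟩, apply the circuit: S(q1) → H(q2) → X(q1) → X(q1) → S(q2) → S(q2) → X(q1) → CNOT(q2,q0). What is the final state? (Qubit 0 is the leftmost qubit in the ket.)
1/√2|010⟩ - 1/√2|111⟩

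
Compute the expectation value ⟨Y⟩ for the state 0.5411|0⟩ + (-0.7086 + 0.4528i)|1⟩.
0.49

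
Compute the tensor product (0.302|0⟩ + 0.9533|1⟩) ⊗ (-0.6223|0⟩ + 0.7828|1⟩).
-0.1879|00⟩ + 0.2364|01⟩ - 0.5932|10⟩ + 0.7462|11⟩

amp(|b₁b₂…⟩) = product of the factor amplitudes for bits b₁, b₂, …; only kets whose every factor amplitude is nonzero survive.
|00⟩: (0.302)(-0.6223) = -0.1879
|01⟩: (0.302)(0.7828) = 0.2364
|10⟩: (0.9533)(-0.6223) = -0.5932
|11⟩: (0.9533)(0.7828) = 0.7462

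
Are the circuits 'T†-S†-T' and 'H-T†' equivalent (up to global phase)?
No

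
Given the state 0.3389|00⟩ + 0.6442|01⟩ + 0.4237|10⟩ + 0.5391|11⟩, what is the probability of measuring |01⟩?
0.415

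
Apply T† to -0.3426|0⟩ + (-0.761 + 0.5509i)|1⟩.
-0.3426|0⟩ + (-0.1486 + 0.9277i)|1⟩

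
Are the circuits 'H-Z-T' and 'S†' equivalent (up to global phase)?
No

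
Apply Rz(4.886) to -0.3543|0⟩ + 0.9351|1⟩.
(0.2713 + 0.2279i)|0⟩ + (-0.7161 + 0.6014i)|1⟩

Rz(4.886) = [[e^(−iθ/2), 0], [0, e^(iθ/2)]] with e^(±iθ/2) = cos(θ/2) ± i·sin(θ/2); θ = 4.886, cos(θ/2) ≈ -0.765748, sin(θ/2) ≈ 0.643141.
With a = amp(|0⟩) = -0.3543 and b = amp(|1⟩) = 0.9351:
new amp(|0⟩) = (-0.765748 - 0.643141i)·a = (0.2713 + 0.2279i)
new amp(|1⟩) = (-0.765748 + 0.643141i)·b = (-0.7161 + 0.6014i)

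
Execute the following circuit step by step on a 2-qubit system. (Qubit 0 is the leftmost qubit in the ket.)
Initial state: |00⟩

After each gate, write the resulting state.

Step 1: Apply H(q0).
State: 1/√2|00⟩ + 1/√2|10⟩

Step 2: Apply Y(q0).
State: -(1/√2)i|00⟩ + (1/√2)i|10⟩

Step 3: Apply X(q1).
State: -(1/√2)i|01⟩ + (1/√2)i|11⟩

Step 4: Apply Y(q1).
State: -1/√2|00⟩ + 1/√2|10⟩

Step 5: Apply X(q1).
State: -1/√2|01⟩ + 1/√2|11⟩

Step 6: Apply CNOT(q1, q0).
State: 1/√2|01⟩ - 1/√2|11⟩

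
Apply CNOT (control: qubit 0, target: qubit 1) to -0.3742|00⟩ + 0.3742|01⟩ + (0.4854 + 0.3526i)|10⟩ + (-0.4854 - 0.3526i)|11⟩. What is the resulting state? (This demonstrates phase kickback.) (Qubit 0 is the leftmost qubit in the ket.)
-0.3742|00⟩ + 0.3742|01⟩ + (-0.4854 - 0.3526i)|10⟩ + (0.4854 + 0.3526i)|11⟩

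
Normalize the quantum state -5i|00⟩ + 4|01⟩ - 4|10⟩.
-0.6623i|00⟩ + 0.5298|01⟩ - 0.5298|10⟩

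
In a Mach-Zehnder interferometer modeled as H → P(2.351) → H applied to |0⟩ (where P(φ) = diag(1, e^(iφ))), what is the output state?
(0.1483 + 0.3554i)|0⟩ + (0.8517 - 0.3554i)|1⟩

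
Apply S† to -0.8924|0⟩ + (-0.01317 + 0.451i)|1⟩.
-0.8924|0⟩ + (0.451 + 0.01317i)|1⟩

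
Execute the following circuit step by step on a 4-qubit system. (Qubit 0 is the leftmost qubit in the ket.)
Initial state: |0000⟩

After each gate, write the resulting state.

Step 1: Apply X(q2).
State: |0010⟩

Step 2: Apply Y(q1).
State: i|0110⟩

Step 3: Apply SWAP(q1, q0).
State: i|1010⟩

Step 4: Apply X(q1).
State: i|1110⟩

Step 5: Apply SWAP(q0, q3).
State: i|0111⟩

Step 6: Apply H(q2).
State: (1/√2)i|0101⟩ - (1/√2)i|0111⟩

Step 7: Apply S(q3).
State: -1/√2|0101⟩ + 1/√2|0111⟩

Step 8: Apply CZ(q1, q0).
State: -1/√2|0101⟩ + 1/√2|0111⟩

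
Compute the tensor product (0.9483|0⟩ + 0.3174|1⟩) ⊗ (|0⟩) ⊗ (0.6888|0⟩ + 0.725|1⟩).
0.6532|000⟩ + 0.6875|001⟩ + 0.2186|100⟩ + 0.2301|101⟩

amp(|b₁b₂…⟩) = product of the factor amplitudes for bits b₁, b₂, …; only kets whose every factor amplitude is nonzero survive.
|000⟩: (0.9483)(1)(0.6888) = 0.6532
|001⟩: (0.9483)(1)(0.725) = 0.6875
|100⟩: (0.3174)(1)(0.6888) = 0.2186
|101⟩: (0.3174)(1)(0.725) = 0.2301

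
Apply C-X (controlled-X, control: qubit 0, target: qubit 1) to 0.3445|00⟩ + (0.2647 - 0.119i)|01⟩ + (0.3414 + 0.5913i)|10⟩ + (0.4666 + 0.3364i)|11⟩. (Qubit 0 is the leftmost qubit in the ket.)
0.3445|00⟩ + (0.2647 - 0.119i)|01⟩ + (0.4666 + 0.3364i)|10⟩ + (0.3414 + 0.5913i)|11⟩

C-X leaves the control-|0⟩ kets |00⟩, |01⟩ unchanged and applies X to qubit 1 on the control-|1⟩ pair (|10⟩, |11⟩).
X = [[0, 1], [1, 0]].
With a = amp(|10⟩) = (0.3414 + 0.5913i) and b = amp(|11⟩) = (0.4666 + 0.3364i):
new amp(|10⟩) = (1)·b = (0.4666 + 0.3364i)
new amp(|11⟩) = (1)·a = (0.3414 + 0.5913i)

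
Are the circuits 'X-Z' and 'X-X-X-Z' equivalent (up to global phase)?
Yes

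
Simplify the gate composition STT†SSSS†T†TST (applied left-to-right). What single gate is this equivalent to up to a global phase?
T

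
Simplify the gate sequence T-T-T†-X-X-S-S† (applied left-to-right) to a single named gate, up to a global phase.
T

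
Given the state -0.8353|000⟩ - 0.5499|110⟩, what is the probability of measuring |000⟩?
0.6977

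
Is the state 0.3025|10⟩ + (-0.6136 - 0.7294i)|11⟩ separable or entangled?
Separable

Writing the state as a|00⟩ + b|01⟩ + c|10⟩ + d|11⟩, it is a product state iff ad − bc = 0.
Here (a, b, c, d) = (0, 0, 0.3025, (-0.6136 - 0.7294i)): ad − bc = (0)(-0.6136 - 0.7294i) − (0)(0.3025) = 0, so the state is separable.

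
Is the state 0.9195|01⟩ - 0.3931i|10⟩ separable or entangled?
Entangled

Writing the state as a|00⟩ + b|01⟩ + c|10⟩ + d|11⟩, it is a product state iff ad − bc = 0.
Here (a, b, c, d) = (0, 0.9195, -0.3931i, 0): ad − bc = (0)(0) − (0.9195)(-0.3931i) = 0.3615i ≠ 0, so the state is entangled.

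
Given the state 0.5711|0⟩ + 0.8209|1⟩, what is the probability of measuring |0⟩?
0.3262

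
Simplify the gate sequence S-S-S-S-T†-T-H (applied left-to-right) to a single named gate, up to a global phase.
H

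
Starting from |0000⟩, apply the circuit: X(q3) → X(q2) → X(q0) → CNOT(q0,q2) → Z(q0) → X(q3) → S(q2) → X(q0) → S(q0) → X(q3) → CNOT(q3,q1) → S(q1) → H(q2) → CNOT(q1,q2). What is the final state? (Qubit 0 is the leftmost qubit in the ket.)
-(1/√2)i|0101⟩ - (1/√2)i|0111⟩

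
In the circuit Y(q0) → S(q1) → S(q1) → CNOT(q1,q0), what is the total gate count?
4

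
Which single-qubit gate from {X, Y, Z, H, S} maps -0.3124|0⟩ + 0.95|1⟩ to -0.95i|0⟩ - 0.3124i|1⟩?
Y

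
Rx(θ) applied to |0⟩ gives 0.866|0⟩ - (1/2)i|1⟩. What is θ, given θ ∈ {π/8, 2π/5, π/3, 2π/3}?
π/3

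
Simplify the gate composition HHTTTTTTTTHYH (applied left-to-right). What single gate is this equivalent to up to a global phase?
Y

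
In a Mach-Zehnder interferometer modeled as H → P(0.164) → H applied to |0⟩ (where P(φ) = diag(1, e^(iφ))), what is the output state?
(0.9933 + 0.08163i)|0⟩ + (0.006709 - 0.08163i)|1⟩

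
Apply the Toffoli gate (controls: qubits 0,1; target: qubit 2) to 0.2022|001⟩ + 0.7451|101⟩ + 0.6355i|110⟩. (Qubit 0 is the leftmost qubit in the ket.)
0.2022|001⟩ + 0.7451|101⟩ + 0.6355i|111⟩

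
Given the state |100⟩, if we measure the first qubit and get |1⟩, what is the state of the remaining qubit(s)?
|00⟩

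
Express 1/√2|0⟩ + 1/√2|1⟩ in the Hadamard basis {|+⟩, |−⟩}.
|+⟩

With |ψ⟩ = α|0⟩ + β|1⟩, the Hadamard-basis coefficients are ⟨+|ψ⟩ = (α + β)/√2 and ⟨−|ψ⟩ = (α − β)/√2.
Here α = 1/√2, β = 1/√2: (α + β)/√2 = 1, (α − β)/√2 = 0.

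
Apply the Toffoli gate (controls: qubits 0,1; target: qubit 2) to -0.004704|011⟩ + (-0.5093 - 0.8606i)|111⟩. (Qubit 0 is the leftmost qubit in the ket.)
-0.004704|011⟩ + (-0.5093 - 0.8606i)|110⟩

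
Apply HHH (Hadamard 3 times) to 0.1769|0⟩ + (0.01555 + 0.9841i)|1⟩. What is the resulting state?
(0.1361 + 0.6959i)|0⟩ + (0.1141 - 0.6959i)|1⟩

H² = I, so H^3 = H: a single Hadamard. With (a, b) = (0.1769, (0.01555 + 0.9841i)), H gives ((a + b)/√2, (a − b)/√2) = ((0.1361 + 0.6959i), (0.1141 - 0.6959i)).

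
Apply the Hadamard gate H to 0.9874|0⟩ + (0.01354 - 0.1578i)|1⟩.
(0.7078 - 0.1116i)|0⟩ + (0.6886 + 0.1116i)|1⟩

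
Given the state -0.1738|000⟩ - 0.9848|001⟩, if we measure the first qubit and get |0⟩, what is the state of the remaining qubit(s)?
-0.1738|00⟩ - 0.9848|01⟩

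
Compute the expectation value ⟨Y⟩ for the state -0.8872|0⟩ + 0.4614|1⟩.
0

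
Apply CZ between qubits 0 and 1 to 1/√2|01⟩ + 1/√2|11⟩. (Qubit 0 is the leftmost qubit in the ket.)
1/√2|01⟩ - 1/√2|11⟩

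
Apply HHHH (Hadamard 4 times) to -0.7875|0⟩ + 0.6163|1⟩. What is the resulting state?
-0.7875|0⟩ + 0.6163|1⟩

H² = I, so an even number of Hadamards cancels: H^4 = I and the state is unchanged.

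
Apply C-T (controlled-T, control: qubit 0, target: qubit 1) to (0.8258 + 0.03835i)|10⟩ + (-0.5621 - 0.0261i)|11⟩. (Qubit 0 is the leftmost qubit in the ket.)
(0.8258 + 0.03835i)|10⟩ + (-0.379 - 0.4159i)|11⟩

C-T leaves the control-|0⟩ kets |00⟩, |01⟩ unchanged and applies T to qubit 1 on the control-|1⟩ pair (|10⟩, |11⟩).
T = [[1, 0], [0, (1/√2 + (1/√2)i)]].
With a = amp(|10⟩) = (0.8258 + 0.03835i) and b = amp(|11⟩) = (-0.5621 - 0.0261i):
new amp(|10⟩) = (1)·a = (0.8258 + 0.03835i)
new amp(|11⟩) = (1/√2 + (1/√2)i)·b = (-0.379 - 0.4159i)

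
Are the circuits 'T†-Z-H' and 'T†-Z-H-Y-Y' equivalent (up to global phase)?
Yes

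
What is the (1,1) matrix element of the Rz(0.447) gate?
(0.9751 + 0.2216i)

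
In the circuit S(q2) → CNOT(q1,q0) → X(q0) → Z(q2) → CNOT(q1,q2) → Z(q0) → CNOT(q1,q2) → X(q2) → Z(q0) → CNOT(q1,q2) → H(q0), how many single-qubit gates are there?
7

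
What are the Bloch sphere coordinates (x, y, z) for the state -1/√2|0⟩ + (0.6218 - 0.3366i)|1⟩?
(-0.8794, 0.476, 0.0000652)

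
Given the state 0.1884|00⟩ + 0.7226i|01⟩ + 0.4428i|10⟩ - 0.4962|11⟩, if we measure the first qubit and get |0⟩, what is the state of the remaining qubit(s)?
0.2523|0⟩ + 0.9677i|1⟩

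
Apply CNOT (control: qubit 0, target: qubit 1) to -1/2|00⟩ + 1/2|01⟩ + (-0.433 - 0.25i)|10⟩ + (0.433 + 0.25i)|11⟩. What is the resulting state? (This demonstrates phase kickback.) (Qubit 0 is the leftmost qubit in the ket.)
-1/2|00⟩ + 1/2|01⟩ + (0.433 + 0.25i)|10⟩ + (-0.433 - 0.25i)|11⟩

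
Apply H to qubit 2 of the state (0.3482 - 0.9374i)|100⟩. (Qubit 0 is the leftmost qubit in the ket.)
(0.2462 - 0.6628i)|100⟩ + (0.2462 - 0.6628i)|101⟩

H on qubit 2 mixes each pair of kets that differ only in qubit 2: amplitudes (a, b) of (|…0…⟩, |…1…⟩) become ((a + b)/√2, (a − b)/√2). Kets absent from the input have amplitude 0.
(|100⟩, |101⟩): (a, b) = ((0.3482 - 0.9374i), 0) → ((0.2462 - 0.6628i), (0.2462 - 0.6628i))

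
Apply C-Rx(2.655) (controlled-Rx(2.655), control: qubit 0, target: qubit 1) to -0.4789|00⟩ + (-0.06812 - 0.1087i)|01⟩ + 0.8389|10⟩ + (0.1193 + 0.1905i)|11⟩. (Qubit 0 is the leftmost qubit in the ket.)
-0.4789|00⟩ + (-0.06812 - 0.1087i)|01⟩ + (0.387 - 0.1158i)|10⟩ + (0.02874 - 0.7683i)|11⟩

C-Rx(2.655) leaves the control-|0⟩ kets |00⟩, |01⟩ unchanged and applies Rx(2.655) to qubit 1 on the control-|1⟩ pair (|10⟩, |11⟩).
Rx(2.655) = [[cos(θ/2), −i·sin(θ/2)], [−i·sin(θ/2), cos(θ/2)]]; θ = 2.655, cos(θ/2) ≈ 0.240903, sin(θ/2) ≈ 0.970549.
With a = amp(|10⟩) = 0.8389 and b = amp(|11⟩) = (0.1193 + 0.1905i):
new amp(|10⟩) = (0.240903)·a + (-0.970549i)·b = (0.387 - 0.1158i)
new amp(|11⟩) = (-0.970549i)·a + (0.240903)·b = (0.02874 - 0.7683i)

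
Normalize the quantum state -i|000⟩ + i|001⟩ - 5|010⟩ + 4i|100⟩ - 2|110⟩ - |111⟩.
-0.1443i|000⟩ + 0.1443i|001⟩ - 0.7217|010⟩ + (1/√3)i|100⟩ - 0.2887|110⟩ - 0.1443|111⟩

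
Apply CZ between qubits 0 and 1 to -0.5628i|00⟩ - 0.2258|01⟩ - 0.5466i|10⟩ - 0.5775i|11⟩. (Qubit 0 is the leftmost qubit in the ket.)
-0.5628i|00⟩ - 0.2258|01⟩ - 0.5466i|10⟩ + 0.5775i|11⟩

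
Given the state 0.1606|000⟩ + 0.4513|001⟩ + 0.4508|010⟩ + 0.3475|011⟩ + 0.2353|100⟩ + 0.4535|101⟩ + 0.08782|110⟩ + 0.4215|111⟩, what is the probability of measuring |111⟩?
0.1777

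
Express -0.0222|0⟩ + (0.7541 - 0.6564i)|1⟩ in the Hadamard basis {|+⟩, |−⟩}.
(0.5175 - 0.4641i)|+⟩ + (-0.5489 + 0.4641i)|−⟩

With |ψ⟩ = α|0⟩ + β|1⟩, the Hadamard-basis coefficients are ⟨+|ψ⟩ = (α + β)/√2 and ⟨−|ψ⟩ = (α − β)/√2.
Here α = -0.0222, β = (0.7541 - 0.6564i): (α + β)/√2 = (0.5175 - 0.4641i), (α − β)/√2 = (-0.5489 + 0.4641i).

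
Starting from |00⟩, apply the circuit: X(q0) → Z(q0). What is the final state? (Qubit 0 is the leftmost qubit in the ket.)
-|10⟩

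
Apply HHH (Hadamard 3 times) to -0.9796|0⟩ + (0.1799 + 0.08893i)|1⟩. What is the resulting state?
(-0.5655 + 0.06288i)|0⟩ + (-0.8199 - 0.06288i)|1⟩

H² = I, so H^3 = H: a single Hadamard. With (a, b) = (-0.9796, (0.1799 + 0.08893i)), H gives ((a + b)/√2, (a − b)/√2) = ((-0.5655 + 0.06288i), (-0.8199 - 0.06288i)).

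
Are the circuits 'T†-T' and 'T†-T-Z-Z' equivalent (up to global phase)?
Yes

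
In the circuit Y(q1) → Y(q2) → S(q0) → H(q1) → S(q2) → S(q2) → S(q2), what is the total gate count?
7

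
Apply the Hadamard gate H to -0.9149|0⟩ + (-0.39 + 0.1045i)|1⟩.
(-0.9227 + 0.07389i)|0⟩ + (-0.3712 - 0.07389i)|1⟩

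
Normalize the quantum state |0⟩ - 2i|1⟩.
1/√5|0⟩ - 0.8944i|1⟩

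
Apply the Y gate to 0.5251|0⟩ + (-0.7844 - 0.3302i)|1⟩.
(-0.3302 + 0.7844i)|0⟩ + 0.5251i|1⟩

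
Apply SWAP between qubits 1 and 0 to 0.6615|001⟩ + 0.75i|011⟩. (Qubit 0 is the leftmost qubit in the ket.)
0.6615|001⟩ + 0.75i|101⟩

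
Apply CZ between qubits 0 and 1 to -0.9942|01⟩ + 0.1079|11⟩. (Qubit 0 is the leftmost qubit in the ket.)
-0.9942|01⟩ - 0.1079|11⟩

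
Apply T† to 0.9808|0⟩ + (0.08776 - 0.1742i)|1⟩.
0.9808|0⟩ + (-0.06112 - 0.1852i)|1⟩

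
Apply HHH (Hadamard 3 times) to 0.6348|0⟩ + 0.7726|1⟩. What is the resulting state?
0.9952|0⟩ - 0.09744|1⟩

H² = I, so H^3 = H: a single Hadamard. With (a, b) = (0.6348, 0.7726), H gives ((a + b)/√2, (a − b)/√2) = (0.9952, -0.09744).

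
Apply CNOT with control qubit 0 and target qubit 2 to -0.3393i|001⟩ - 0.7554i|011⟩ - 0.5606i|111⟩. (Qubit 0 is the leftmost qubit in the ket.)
-0.3393i|001⟩ - 0.7554i|011⟩ - 0.5606i|110⟩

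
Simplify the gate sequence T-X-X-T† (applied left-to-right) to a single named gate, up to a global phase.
I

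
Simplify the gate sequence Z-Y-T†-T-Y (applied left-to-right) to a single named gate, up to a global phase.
Z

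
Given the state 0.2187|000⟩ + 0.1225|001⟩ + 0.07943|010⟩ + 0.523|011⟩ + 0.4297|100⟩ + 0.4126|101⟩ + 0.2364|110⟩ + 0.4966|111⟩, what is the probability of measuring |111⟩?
0.2466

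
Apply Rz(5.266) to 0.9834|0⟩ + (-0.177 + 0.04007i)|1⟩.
(-0.8589 - 0.4789i)|0⟩ + (0.1351 - 0.1212i)|1⟩

Rz(5.266) = [[e^(−iθ/2), 0], [0, e^(iθ/2)]] with e^(±iθ/2) = cos(θ/2) ± i·sin(θ/2); θ = 5.266, cos(θ/2) ≈ -0.873431, sin(θ/2) ≈ 0.486949.
With a = amp(|0⟩) = 0.9834 and b = amp(|1⟩) = (-0.177 + 0.04007i):
new amp(|0⟩) = (-0.873431 - 0.486949i)·a = (-0.8589 - 0.4789i)
new amp(|1⟩) = (-0.873431 + 0.486949i)·b = (0.1351 - 0.1212i)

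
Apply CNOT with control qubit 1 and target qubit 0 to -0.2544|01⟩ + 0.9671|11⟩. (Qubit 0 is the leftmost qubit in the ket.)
0.9671|01⟩ - 0.2544|11⟩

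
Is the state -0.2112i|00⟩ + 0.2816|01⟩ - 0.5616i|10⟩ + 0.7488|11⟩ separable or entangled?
Separable

Writing the state as a|00⟩ + b|01⟩ + c|10⟩ + d|11⟩, it is a product state iff ad − bc = 0.
Here (a, b, c, d) = (-0.2112i, 0.2816, -0.5616i, 0.7488): ad − bc = (-0.2112i)(0.7488) − (0.2816)(-0.5616i) = 0, so the state is separable.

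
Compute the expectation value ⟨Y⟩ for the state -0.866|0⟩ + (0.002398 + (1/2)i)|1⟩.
-0.866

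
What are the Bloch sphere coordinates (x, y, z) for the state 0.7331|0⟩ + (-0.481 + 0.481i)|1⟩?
(-0.7052, 0.7052, 0.07471)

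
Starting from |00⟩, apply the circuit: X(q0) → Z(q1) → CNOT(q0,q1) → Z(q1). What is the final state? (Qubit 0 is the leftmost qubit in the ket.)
-|11⟩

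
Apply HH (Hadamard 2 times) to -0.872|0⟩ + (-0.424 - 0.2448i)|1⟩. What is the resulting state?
-0.872|0⟩ + (-0.424 - 0.2448i)|1⟩

H² = I, so an even number of Hadamards cancels: H^2 = I and the state is unchanged.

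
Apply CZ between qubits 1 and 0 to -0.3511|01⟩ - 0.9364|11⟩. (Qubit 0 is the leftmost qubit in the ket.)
-0.3511|01⟩ + 0.9364|11⟩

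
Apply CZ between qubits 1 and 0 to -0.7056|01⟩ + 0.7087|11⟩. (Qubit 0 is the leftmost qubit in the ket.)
-0.7056|01⟩ - 0.7087|11⟩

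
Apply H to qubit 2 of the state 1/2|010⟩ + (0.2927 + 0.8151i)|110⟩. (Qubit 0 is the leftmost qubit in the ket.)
1/√8|010⟩ + 1/√8|011⟩ + (0.207 + 0.5764i)|110⟩ + (0.207 + 0.5764i)|111⟩

H on qubit 2 mixes each pair of kets that differ only in qubit 2: amplitudes (a, b) of (|…0…⟩, |…1…⟩) become ((a + b)/√2, (a − b)/√2). Kets absent from the input have amplitude 0.
(|010⟩, |011⟩): (a, b) = (1/2, 0) → (1/√8, 1/√8)
(|110⟩, |111⟩): (a, b) = ((0.2927 + 0.8151i), 0) → ((0.207 + 0.5764i), (0.207 + 0.5764i))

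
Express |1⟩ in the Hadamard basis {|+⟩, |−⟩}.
1/√2|+⟩ - 1/√2|−⟩

With |ψ⟩ = α|0⟩ + β|1⟩, the Hadamard-basis coefficients are ⟨+|ψ⟩ = (α + β)/√2 and ⟨−|ψ⟩ = (α − β)/√2.
Here α = 0, β = 1: (α + β)/√2 = 1/√2, (α − β)/√2 = -1/√2.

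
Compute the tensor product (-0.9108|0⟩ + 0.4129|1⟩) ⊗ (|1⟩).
-0.9108|01⟩ + 0.4129|11⟩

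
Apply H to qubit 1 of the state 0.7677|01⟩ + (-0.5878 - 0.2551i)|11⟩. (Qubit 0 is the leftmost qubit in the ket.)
0.5428|00⟩ - 0.5428|01⟩ + (-0.4156 - 0.1804i)|10⟩ + (0.4156 + 0.1804i)|11⟩

H on qubit 1 mixes each pair of kets that differ only in qubit 1: amplitudes (a, b) of (|…0…⟩, |…1…⟩) become ((a + b)/√2, (a − b)/√2). Kets absent from the input have amplitude 0.
(|00⟩, |01⟩): (a, b) = (0, 0.7677) → (0.5428, -0.5428)
(|10⟩, |11⟩): (a, b) = (0, (-0.5878 - 0.2551i)) → ((-0.4156 - 0.1804i), (0.4156 + 0.1804i))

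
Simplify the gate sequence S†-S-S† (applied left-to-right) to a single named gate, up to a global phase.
S†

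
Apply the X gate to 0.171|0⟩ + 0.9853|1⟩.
0.9853|0⟩ + 0.171|1⟩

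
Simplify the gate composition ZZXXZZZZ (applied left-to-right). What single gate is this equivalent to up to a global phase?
I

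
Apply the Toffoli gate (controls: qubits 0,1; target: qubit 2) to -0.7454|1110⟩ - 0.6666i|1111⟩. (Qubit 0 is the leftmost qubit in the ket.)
-0.7454|1100⟩ - 0.6666i|1101⟩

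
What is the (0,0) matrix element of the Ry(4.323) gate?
-0.5569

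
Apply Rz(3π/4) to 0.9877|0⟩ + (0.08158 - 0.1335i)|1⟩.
(0.378 - 0.9125i)|0⟩ + (0.1546 + 0.02428i)|1⟩

Rz(3π/4) = [[e^(−iθ/2), 0], [0, e^(iθ/2)]] with e^(±iθ/2) = cos(θ/2) ± i·sin(θ/2); θ = 3π/4, cos(θ/2) ≈ 0.382683, sin(θ/2) ≈ 0.92388.
With a = amp(|0⟩) = 0.9877 and b = amp(|1⟩) = (0.08158 - 0.1335i):
new amp(|0⟩) = (0.382683 - 0.92388i)·a = (0.378 - 0.9125i)
new amp(|1⟩) = (0.382683 + 0.92388i)·b = (0.1546 + 0.02428i)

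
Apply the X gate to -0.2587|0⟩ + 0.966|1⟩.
0.966|0⟩ - 0.2587|1⟩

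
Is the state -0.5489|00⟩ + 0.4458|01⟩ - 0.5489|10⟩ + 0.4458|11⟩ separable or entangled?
Separable

Writing the state as a|00⟩ + b|01⟩ + c|10⟩ + d|11⟩, it is a product state iff ad − bc = 0.
Here (a, b, c, d) = (-0.5489, 0.4458, -0.5489, 0.4458): ad − bc = (-0.5489)(0.4458) − (0.4458)(-0.5489) = 0, so the state is separable.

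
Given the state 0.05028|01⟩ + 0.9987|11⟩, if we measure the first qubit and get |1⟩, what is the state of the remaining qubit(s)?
|1⟩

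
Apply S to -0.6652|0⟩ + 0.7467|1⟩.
-0.6652|0⟩ + 0.7467i|1⟩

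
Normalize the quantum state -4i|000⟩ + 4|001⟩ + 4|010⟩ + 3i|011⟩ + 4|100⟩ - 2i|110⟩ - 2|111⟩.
-0.4444i|000⟩ + 0.4444|001⟩ + 0.4444|010⟩ + 0.3333i|011⟩ + 0.4444|100⟩ - 0.2222i|110⟩ - 0.2222|111⟩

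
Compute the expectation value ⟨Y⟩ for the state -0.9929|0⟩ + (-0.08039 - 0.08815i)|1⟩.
0.175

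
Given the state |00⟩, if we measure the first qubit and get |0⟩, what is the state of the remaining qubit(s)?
|0⟩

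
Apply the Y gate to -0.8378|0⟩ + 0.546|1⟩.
-0.546i|0⟩ - 0.8378i|1⟩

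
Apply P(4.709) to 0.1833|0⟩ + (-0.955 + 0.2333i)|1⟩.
0.1833|0⟩ + (0.2365 + 0.9542i)|1⟩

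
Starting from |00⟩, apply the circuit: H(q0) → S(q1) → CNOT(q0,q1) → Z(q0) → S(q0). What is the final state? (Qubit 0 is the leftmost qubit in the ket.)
1/√2|00⟩ - (1/√2)i|11⟩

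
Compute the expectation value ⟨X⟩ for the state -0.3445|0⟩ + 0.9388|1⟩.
-0.6468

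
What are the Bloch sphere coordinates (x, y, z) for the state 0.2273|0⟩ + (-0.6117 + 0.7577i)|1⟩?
(-0.2781, 0.3445, -0.8966)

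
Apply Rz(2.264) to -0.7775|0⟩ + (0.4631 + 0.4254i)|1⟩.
(-0.3303 + 0.7038i)|0⟩ + (-0.1884 + 0.6i)|1⟩

Rz(2.264) = [[e^(−iθ/2), 0], [0, e^(iθ/2)]] with e^(±iθ/2) = cos(θ/2) ± i·sin(θ/2); θ = 2.264, cos(θ/2) ≈ 0.42485, sin(θ/2) ≈ 0.905264.
With a = amp(|0⟩) = -0.7775 and b = amp(|1⟩) = (0.4631 + 0.4254i):
new amp(|0⟩) = (0.42485 - 0.905264i)·a = (-0.3303 + 0.7038i)
new amp(|1⟩) = (0.42485 + 0.905264i)·b = (-0.1884 + 0.6i)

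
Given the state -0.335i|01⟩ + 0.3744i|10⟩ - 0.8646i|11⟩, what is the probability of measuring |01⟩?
0.1122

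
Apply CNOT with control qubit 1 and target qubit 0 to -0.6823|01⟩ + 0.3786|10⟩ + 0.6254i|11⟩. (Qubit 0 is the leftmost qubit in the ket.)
0.6254i|01⟩ + 0.3786|10⟩ - 0.6823|11⟩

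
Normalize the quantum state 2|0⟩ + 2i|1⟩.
1/√2|0⟩ + (1/√2)i|1⟩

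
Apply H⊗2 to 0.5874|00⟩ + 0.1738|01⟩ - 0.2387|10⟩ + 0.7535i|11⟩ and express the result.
(0.2613 + 0.3768i)|00⟩ + (0.08745 - 0.3768i)|01⟩ + (0.5 - 0.3768i)|10⟩ + (0.3262 + 0.3768i)|11⟩

H⊗2 gives amp(|y⟩) = (1/2) Σ_x (−1)^(x·y) amp(|x⟩), where x·y is the number of positions in which both x and y have a 1.
|00⟩: (0.5874 + 0.1738 - 0.2387 + 0.7535i)/2 = (0.2613 + 0.3768i)
|01⟩: (0.5874 - 0.1738 - 0.2387 - 0.7535i)/2 = (0.08745 - 0.3768i)
|10⟩: (0.5874 + 0.1738 + 0.2387 - 0.7535i)/2 = (0.5 - 0.3768i)
|11⟩: (0.5874 - 0.1738 + 0.2387 + 0.7535i)/2 = (0.3262 + 0.3768i)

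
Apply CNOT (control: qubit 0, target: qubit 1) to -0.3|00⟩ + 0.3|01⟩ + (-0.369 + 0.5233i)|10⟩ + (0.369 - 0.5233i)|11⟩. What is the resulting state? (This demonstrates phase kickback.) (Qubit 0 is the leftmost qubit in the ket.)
-0.3|00⟩ + 0.3|01⟩ + (0.369 - 0.5233i)|10⟩ + (-0.369 + 0.5233i)|11⟩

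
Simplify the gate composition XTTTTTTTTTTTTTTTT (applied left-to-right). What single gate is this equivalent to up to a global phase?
X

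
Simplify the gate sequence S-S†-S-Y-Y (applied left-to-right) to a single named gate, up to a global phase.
S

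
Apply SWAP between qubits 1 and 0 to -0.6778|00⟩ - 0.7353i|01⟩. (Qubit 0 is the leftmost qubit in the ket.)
-0.6778|00⟩ - 0.7353i|10⟩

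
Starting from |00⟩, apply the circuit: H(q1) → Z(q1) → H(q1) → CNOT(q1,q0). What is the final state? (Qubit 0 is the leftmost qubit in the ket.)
|11⟩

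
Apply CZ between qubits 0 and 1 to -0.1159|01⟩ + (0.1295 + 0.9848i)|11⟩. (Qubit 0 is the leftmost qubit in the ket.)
-0.1159|01⟩ + (-0.1295 - 0.9848i)|11⟩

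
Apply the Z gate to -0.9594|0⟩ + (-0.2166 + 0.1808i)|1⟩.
-0.9594|0⟩ + (0.2166 - 0.1808i)|1⟩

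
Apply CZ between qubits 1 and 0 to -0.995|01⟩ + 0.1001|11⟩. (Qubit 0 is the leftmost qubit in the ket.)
-0.995|01⟩ - 0.1001|11⟩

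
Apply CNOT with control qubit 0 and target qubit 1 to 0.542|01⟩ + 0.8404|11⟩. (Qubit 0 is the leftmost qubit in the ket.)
0.542|01⟩ + 0.8404|10⟩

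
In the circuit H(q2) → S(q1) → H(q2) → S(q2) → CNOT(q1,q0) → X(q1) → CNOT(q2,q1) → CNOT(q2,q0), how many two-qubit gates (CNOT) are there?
3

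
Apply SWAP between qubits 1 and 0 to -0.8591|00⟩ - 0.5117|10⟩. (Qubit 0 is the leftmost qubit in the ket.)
-0.8591|00⟩ - 0.5117|01⟩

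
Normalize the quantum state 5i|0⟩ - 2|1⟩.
0.9285i|0⟩ - 0.3714|1⟩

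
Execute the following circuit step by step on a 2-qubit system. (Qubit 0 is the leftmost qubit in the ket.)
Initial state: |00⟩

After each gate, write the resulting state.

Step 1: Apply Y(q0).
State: i|10⟩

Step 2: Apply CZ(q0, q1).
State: i|10⟩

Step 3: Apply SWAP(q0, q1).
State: i|01⟩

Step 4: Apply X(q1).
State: i|00⟩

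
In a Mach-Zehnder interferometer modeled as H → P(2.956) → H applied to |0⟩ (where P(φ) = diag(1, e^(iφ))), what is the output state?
(0.008586 + 0.09226i)|0⟩ + (0.9914 - 0.09226i)|1⟩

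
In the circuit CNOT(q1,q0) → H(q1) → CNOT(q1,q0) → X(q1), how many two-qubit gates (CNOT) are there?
2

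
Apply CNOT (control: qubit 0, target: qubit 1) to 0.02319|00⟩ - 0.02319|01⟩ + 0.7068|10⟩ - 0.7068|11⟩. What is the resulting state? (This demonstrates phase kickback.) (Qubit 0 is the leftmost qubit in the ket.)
0.02319|00⟩ - 0.02319|01⟩ - 0.7068|10⟩ + 0.7068|11⟩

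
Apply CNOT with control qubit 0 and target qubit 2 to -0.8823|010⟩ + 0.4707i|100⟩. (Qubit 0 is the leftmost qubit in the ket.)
-0.8823|010⟩ + 0.4707i|101⟩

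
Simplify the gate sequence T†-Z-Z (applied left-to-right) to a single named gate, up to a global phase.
T†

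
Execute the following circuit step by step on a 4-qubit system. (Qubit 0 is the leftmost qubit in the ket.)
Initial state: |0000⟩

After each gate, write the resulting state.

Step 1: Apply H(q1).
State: 1/√2|0000⟩ + 1/√2|0100⟩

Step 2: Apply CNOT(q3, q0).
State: 1/√2|0000⟩ + 1/√2|0100⟩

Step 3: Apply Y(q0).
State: (1/√2)i|1000⟩ + (1/√2)i|1100⟩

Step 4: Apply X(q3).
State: (1/√2)i|1001⟩ + (1/√2)i|1101⟩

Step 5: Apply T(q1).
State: (1/√2)i|1001⟩ + (-1/2 + (1/2)i)|1101⟩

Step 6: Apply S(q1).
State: (1/√2)i|1001⟩ + (-1/2 - (1/2)i)|1101⟩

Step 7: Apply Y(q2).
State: -1/√2|1011⟩ + (1/2 - (1/2)i)|1111⟩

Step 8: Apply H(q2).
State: -1/2|1001⟩ + 1/2|1011⟩ + (1/√8 - (1/√8)i)|1101⟩ + (-1/√8 + (1/√8)i)|1111⟩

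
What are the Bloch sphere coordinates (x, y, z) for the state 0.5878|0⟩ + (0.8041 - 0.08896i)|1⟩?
(0.9453, -0.1046, -0.309)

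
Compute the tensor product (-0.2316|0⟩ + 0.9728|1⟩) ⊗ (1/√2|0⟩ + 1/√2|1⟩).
-0.1638|00⟩ - 0.1638|01⟩ + 0.6879|10⟩ + 0.6879|11⟩

amp(|b₁b₂…⟩) = product of the factor amplitudes for bits b₁, b₂, …; only kets whose every factor amplitude is nonzero survive.
|00⟩: (-0.2316)(1/√2) = -0.1638
|01⟩: (-0.2316)(1/√2) = -0.1638
|10⟩: (0.9728)(1/√2) = 0.6879
|11⟩: (0.9728)(1/√2) = 0.6879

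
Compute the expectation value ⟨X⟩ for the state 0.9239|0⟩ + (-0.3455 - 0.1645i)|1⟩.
-0.6384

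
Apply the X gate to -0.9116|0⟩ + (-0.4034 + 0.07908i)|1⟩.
(-0.4034 + 0.07908i)|0⟩ - 0.9116|1⟩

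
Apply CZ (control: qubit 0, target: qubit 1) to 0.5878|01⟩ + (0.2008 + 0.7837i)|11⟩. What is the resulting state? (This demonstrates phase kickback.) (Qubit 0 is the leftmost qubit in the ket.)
0.5878|01⟩ + (-0.2008 - 0.7837i)|11⟩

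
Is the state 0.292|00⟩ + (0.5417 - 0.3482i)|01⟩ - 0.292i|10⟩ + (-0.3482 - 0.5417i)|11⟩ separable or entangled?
Separable

Writing the state as a|00⟩ + b|01⟩ + c|10⟩ + d|11⟩, it is a product state iff ad − bc = 0.
Here (a, b, c, d) = (0.292, (0.5417 - 0.3482i), -0.292i, (-0.3482 - 0.5417i)): ad − bc = (0.292)(-0.3482 - 0.5417i) − (0.5417 - 0.3482i)(-0.292i) = 0, so the state is separable.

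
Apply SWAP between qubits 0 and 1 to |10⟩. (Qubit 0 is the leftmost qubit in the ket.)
|01⟩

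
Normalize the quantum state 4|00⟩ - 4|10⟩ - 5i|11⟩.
0.5298|00⟩ - 0.5298|10⟩ - 0.6623i|11⟩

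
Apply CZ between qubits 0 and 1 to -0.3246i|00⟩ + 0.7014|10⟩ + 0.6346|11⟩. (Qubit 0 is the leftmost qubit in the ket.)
-0.3246i|00⟩ + 0.7014|10⟩ - 0.6346|11⟩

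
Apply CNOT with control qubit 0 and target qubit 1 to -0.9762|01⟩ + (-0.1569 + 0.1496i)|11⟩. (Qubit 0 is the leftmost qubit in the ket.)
-0.9762|01⟩ + (-0.1569 + 0.1496i)|10⟩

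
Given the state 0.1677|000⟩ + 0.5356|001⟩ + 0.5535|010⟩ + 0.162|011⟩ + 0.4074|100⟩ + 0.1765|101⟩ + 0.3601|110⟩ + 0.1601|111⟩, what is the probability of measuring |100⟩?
0.166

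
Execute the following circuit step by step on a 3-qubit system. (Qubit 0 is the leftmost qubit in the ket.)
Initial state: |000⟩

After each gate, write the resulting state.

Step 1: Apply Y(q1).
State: i|010⟩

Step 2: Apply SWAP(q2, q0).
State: i|010⟩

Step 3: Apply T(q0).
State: i|010⟩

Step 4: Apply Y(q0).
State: -|110⟩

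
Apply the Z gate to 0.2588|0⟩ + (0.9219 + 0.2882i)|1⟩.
0.2588|0⟩ + (-0.9219 - 0.2882i)|1⟩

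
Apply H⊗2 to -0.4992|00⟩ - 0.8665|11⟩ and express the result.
-0.6829|00⟩ + 0.1837|01⟩ + 0.1837|10⟩ - 0.6829|11⟩

H⊗2 gives amp(|y⟩) = (1/2) Σ_x (−1)^(x·y) amp(|x⟩), where x·y is the number of positions in which both x and y have a 1.
|00⟩: (-0.4992 - 0.8665)/2 = -0.6829
|01⟩: (-0.4992 + 0.8665)/2 = 0.1837
|10⟩: (-0.4992 + 0.8665)/2 = 0.1837
|11⟩: (-0.4992 - 0.8665)/2 = -0.6829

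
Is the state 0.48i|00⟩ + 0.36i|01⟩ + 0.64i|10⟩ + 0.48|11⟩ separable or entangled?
Entangled

Writing the state as a|00⟩ + b|01⟩ + c|10⟩ + d|11⟩, it is a product state iff ad − bc = 0.
Here (a, b, c, d) = (0.48i, 0.36i, 0.64i, 0.48): ad − bc = (0.48i)(0.48) − (0.36i)(0.64i) = (0.2304 + 0.2304i) ≠ 0, so the state is entangled.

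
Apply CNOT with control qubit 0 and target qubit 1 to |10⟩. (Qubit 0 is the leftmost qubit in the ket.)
|11⟩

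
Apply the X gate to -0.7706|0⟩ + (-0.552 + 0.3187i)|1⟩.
(-0.552 + 0.3187i)|0⟩ - 0.7706|1⟩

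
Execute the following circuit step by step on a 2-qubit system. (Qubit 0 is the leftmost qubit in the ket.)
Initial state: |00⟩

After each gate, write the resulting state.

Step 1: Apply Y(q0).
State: i|10⟩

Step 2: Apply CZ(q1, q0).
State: i|10⟩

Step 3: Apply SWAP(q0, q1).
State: i|01⟩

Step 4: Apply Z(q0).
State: i|01⟩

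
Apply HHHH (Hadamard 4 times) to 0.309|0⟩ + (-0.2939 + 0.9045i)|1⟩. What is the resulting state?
0.309|0⟩ + (-0.2939 + 0.9045i)|1⟩

H² = I, so an even number of Hadamards cancels: H^4 = I and the state is unchanged.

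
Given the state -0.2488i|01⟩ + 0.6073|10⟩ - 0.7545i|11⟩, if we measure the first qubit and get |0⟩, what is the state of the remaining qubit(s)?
-i|1⟩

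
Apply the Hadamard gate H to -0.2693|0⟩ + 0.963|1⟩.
0.4905|0⟩ - 0.8714|1⟩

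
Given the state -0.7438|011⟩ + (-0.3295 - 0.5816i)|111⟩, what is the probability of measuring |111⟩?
0.4468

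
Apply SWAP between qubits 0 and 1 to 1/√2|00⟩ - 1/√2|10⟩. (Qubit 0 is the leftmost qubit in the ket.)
1/√2|00⟩ - 1/√2|01⟩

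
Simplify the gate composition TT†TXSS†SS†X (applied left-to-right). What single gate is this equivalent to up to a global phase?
T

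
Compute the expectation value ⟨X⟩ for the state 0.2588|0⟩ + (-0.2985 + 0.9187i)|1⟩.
-0.1545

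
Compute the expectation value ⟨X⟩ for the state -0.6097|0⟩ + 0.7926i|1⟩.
0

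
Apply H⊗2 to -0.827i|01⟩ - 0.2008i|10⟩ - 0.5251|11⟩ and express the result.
(-0.2626 - 0.5139i)|00⟩ + (0.2626 + 0.3131i)|01⟩ + (0.2626 - 0.3131i)|10⟩ + (-0.2626 + 0.5139i)|11⟩

H⊗2 gives amp(|y⟩) = (1/2) Σ_x (−1)^(x·y) amp(|x⟩), where x·y is the number of positions in which both x and y have a 1.
|00⟩: (-0.827i - 0.2008i - 0.5251)/2 = (-0.2626 - 0.5139i)
|01⟩: (0.827i - 0.2008i + 0.5251)/2 = (0.2626 + 0.3131i)
|10⟩: (-0.827i + 0.2008i + 0.5251)/2 = (0.2626 - 0.3131i)
|11⟩: (0.827i + 0.2008i - 0.5251)/2 = (-0.2626 + 0.5139i)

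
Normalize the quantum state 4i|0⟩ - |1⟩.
0.9701i|0⟩ - 0.2425|1⟩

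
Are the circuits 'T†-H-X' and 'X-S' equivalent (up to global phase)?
No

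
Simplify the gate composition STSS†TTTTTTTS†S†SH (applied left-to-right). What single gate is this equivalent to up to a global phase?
H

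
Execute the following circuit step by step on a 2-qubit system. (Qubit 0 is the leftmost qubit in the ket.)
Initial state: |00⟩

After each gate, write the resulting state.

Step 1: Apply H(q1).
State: 1/√2|00⟩ + 1/√2|01⟩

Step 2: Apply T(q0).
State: 1/√2|00⟩ + 1/√2|01⟩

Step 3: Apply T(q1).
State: 1/√2|00⟩ + (1/2 + (1/2)i)|01⟩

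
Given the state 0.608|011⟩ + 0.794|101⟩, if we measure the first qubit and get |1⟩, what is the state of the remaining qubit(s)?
|01⟩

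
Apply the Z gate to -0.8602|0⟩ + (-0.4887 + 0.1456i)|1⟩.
-0.8602|0⟩ + (0.4887 - 0.1456i)|1⟩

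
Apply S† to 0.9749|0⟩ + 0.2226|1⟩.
0.9749|0⟩ - 0.2226i|1⟩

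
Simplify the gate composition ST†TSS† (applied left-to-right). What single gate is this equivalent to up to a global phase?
S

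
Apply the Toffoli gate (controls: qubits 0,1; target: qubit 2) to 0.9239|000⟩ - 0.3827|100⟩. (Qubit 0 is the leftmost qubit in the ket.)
0.9239|000⟩ - 0.3827|100⟩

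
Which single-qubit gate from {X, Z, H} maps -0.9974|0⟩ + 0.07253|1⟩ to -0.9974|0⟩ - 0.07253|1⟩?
Z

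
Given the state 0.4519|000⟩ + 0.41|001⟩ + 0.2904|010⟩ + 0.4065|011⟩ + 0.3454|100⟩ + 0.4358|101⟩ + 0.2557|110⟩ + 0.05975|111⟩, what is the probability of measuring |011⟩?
0.1652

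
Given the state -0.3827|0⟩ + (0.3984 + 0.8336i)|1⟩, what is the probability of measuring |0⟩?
0.1465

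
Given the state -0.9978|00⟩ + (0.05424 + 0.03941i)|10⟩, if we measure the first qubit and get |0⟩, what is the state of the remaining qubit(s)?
-|0⟩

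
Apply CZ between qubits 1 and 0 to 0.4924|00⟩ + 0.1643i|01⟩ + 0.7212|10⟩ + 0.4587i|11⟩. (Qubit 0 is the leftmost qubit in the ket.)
0.4924|00⟩ + 0.1643i|01⟩ + 0.7212|10⟩ - 0.4587i|11⟩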